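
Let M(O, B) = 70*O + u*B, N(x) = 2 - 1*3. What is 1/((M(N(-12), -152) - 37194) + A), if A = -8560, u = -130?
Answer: -1/26064 ≈ -3.8367e-5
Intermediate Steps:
N(x) = -1 (N(x) = 2 - 3 = -1)
M(O, B) = -130*B + 70*O (M(O, B) = 70*O - 130*B = -130*B + 70*O)
1/((M(N(-12), -152) - 37194) + A) = 1/(((-130*(-152) + 70*(-1)) - 37194) - 8560) = 1/(((19760 - 70) - 37194) - 8560) = 1/((19690 - 37194) - 8560) = 1/(-17504 - 8560) = 1/(-26064) = -1/26064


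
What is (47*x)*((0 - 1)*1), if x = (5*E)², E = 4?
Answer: -18800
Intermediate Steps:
x = 400 (x = (5*4)² = 20² = 400)
(47*x)*((0 - 1)*1) = (47*400)*((0 - 1)*1) = 18800*(-1*1) = 18800*(-1) = -18800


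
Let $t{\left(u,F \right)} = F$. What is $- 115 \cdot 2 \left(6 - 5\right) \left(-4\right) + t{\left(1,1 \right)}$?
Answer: $921$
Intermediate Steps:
$- 115 \cdot 2 \left(6 - 5\right) \left(-4\right) + t{\left(1,1 \right)} = - 115 \cdot 2 \left(6 - 5\right) \left(-4\right) + 1 = - 115 \cdot 2 \cdot 1 \left(-4\right) + 1 = - 115 \cdot 2 \left(-4\right) + 1 = \left(-115\right) \left(-8\right) + 1 = 920 + 1 = 921$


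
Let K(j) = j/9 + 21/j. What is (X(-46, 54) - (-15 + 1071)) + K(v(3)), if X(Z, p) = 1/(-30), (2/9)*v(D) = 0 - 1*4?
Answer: -5296/5 ≈ -1059.2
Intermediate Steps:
v(D) = -18 (v(D) = 9*(0 - 1*4)/2 = 9*(0 - 4)/2 = (9/2)*(-4) = -18)
K(j) = 21/j + j/9 (K(j) = j*(1/9) + 21/j = j/9 + 21/j = 21/j + j/9)
X(Z, p) = -1/30
(X(-46, 54) - (-15 + 1071)) + K(v(3)) = (-1/30 - (-15 + 1071)) + (21/(-18) + (1/9)*(-18)) = (-1/30 - 1*1056) + (21*(-1/18) - 2) = (-1/30 - 1056) + (-7/6 - 2) = -31681/30 - 19/6 = -5296/5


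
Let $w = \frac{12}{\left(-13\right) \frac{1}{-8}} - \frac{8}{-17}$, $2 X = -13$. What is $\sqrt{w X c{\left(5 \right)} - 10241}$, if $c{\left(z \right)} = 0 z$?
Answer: $7 i \sqrt{209} \approx 101.2 i$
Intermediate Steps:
$c{\left(z \right)} = 0$
$X = - \frac{13}{2}$ ($X = \frac{1}{2} \left(-13\right) = - \frac{13}{2} \approx -6.5$)
$w = \frac{1736}{221}$ ($w = \frac{12}{\left(-13\right) \left(- \frac{1}{8}\right)} - - \frac{8}{17} = \frac{12}{\frac{13}{8}} + \frac{8}{17} = 12 \cdot \frac{8}{13} + \frac{8}{17} = \frac{96}{13} + \frac{8}{17} = \frac{1736}{221} \approx 7.8552$)
$\sqrt{w X c{\left(5 \right)} - 10241} = \sqrt{\frac{1736}{221} \left(- \frac{13}{2}\right) 0 - 10241} = \sqrt{\left(- \frac{868}{17}\right) 0 - 10241} = \sqrt{0 - 10241} = \sqrt{-10241} = 7 i \sqrt{209}$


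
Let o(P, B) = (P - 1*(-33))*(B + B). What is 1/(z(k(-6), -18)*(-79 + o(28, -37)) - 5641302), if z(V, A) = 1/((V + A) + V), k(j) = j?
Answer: -10/56411489 ≈ -1.7727e-7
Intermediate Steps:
o(P, B) = 2*B*(33 + P) (o(P, B) = (P + 33)*(2*B) = (33 + P)*(2*B) = 2*B*(33 + P))
z(V, A) = 1/(A + 2*V) (z(V, A) = 1/((A + V) + V) = 1/(A + 2*V))
1/(z(k(-6), -18)*(-79 + o(28, -37)) - 5641302) = 1/((-79 + 2*(-37)*(33 + 28))/(-18 + 2*(-6)) - 5641302) = 1/((-79 + 2*(-37)*61)/(-18 - 12) - 5641302) = 1/((-79 - 4514)/(-30) - 5641302) = 1/(-1/30*(-4593) - 5641302) = 1/(1531/10 - 5641302) = 1/(-56411489/10) = -10/56411489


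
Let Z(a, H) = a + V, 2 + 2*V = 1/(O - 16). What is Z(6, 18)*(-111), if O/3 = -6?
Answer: -37629/68 ≈ -553.37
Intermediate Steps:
O = -18 (O = 3*(-6) = -18)
V = -69/68 (V = -1 + 1/(2*(-18 - 16)) = -1 + (½)/(-34) = -1 + (½)*(-1/34) = -1 - 1/68 = -69/68 ≈ -1.0147)
Z(a, H) = -69/68 + a (Z(a, H) = a - 69/68 = -69/68 + a)
Z(6, 18)*(-111) = (-69/68 + 6)*(-111) = (339/68)*(-111) = -37629/68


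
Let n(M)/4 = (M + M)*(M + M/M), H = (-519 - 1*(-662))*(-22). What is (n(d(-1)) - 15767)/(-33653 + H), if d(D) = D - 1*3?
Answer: 15671/36799 ≈ 0.42585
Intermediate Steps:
d(D) = -3 + D (d(D) = D - 3 = -3 + D)
H = -3146 (H = (-519 + 662)*(-22) = 143*(-22) = -3146)
n(M) = 8*M*(1 + M) (n(M) = 4*((M + M)*(M + M/M)) = 4*((2*M)*(M + 1)) = 4*((2*M)*(1 + M)) = 4*(2*M*(1 + M)) = 8*M*(1 + M))
(n(d(-1)) - 15767)/(-33653 + H) = (8*(-3 - 1)*(1 + (-3 - 1)) - 15767)/(-33653 - 3146) = (8*(-4)*(1 - 4) - 15767)/(-36799) = (8*(-4)*(-3) - 15767)*(-1/36799) = (96 - 15767)*(-1/36799) = -15671*(-1/36799) = 15671/36799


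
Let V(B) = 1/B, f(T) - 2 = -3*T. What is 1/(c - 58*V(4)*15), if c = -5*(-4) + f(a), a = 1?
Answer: -2/397 ≈ -0.0050378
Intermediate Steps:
f(T) = 2 - 3*T
c = 19 (c = -5*(-4) + (2 - 3*1) = 20 + (2 - 3) = 20 - 1 = 19)
1/(c - 58*V(4)*15) = 1/(19 - 58*15/4) = 1/(19 - 435/2) = 1/(-397/2) = -2/397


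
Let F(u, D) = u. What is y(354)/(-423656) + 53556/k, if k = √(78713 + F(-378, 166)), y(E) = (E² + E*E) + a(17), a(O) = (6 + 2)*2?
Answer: -31331/52957 + 53556*√78335/78335 ≈ 190.76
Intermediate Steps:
a(O) = 16 (a(O) = 8*2 = 16)
y(E) = 16 + 2*E² (y(E) = (E² + E*E) + 16 = (E² + E²) + 16 = 2*E² + 16 = 16 + 2*E²)
k = √78335 (k = √(78713 - 378) = √78335 ≈ 279.88)
y(354)/(-423656) + 53556/k = (16 + 2*354²)/(-423656) + 53556/(√78335) = (16 + 2*125316)*(-1/423656) + 53556*(√78335/78335) = (16 + 250632)*(-1/423656) + 53556*√78335/78335 = 250648*(-1/423656) + 53556*√78335/78335 = -31331/52957 + 53556*√78335/78335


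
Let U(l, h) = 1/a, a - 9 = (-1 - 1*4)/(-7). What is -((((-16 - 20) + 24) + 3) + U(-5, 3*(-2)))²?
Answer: -366025/4624 ≈ -79.158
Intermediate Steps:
a = 68/7 (a = 9 + (-1 - 1*4)/(-7) = 9 + (-1 - 4)*(-⅐) = 9 - 5*(-⅐) = 9 + 5/7 = 68/7 ≈ 9.7143)
U(l, h) = 7/68 (U(l, h) = 1/(68/7) = 7/68)
-((((-16 - 20) + 24) + 3) + U(-5, 3*(-2)))² = -((((-16 - 20) + 24) + 3) + 7/68)² = -(((-36 + 24) + 3) + 7/68)² = -((-12 + 3) + 7/68)² = -(-9 + 7/68)² = -(-605/68)² = -1*366025/4624 = -366025/4624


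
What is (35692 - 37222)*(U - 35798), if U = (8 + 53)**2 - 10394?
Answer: 64980630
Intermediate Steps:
U = -6673 (U = 61**2 - 10394 = 3721 - 10394 = -6673)
(35692 - 37222)*(U - 35798) = (35692 - 37222)*(-6673 - 35798) = -1530*(-42471) = 64980630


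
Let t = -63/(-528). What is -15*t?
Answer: -315/176 ≈ -1.7898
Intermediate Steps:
t = 21/176 (t = -63*(-1/528) = 21/176 ≈ 0.11932)
-15*t = -15*21/176 = -315/176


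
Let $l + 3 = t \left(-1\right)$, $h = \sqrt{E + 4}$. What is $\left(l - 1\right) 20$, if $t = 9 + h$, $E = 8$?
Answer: $-260 - 40 \sqrt{3} \approx -329.28$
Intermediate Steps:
$h = 2 \sqrt{3}$ ($h = \sqrt{8 + 4} = \sqrt{12} = 2 \sqrt{3} \approx 3.4641$)
$t = 9 + 2 \sqrt{3} \approx 12.464$
$l = -12 - 2 \sqrt{3}$ ($l = -3 + \left(9 + 2 \sqrt{3}\right) \left(-1\right) = -3 - \left(9 + 2 \sqrt{3}\right) = -12 - 2 \sqrt{3} \approx -15.464$)
$\left(l - 1\right) 20 = \left(\left(-12 - 2 \sqrt{3}\right) - 1\right) 20 = \left(-13 - 2 \sqrt{3}\right) 20 = -260 - 40 \sqrt{3}$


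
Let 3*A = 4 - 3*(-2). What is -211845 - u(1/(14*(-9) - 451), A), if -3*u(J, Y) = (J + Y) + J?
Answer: -1100105321/5193 ≈ -2.1184e+5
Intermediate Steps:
A = 10/3 (A = (4 - 3*(-2))/3 = (4 + 6)/3 = (⅓)*10 = 10/3 ≈ 3.3333)
u(J, Y) = -2*J/3 - Y/3 (u(J, Y) = -((J + Y) + J)/3 = -(Y + 2*J)/3 = -2*J/3 - Y/3)
-211845 - u(1/(14*(-9) - 451), A) = -211845 - (-2/(3*(14*(-9) - 451)) - ⅓*10/3) = -211845 - (-2/(3*(-126 - 451)) - 10/9) = -211845 - (-⅔/(-577) - 10/9) = -211845 - (-⅔*(-1/577) - 10/9) = -211845 - (2/1731 - 10/9) = -211845 - 1*(-5764/5193) = -211845 + 5764/5193 = -1100105321/5193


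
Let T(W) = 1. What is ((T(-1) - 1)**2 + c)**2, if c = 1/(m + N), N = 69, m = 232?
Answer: 1/90601 ≈ 1.1037e-5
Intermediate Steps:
c = 1/301 (c = 1/(232 + 69) = 1/301 ≈ 0.0033223)
((T(-1) - 1)**2 + c)**2 = ((1 - 1)**2 + 1/301)**2 = (0**2 + 1/301)**2 = (0 + 1/301)**2 = (1/301)**2 = 1/90601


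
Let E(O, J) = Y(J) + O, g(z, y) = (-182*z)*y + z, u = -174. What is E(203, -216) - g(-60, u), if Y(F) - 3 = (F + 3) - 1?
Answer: 1900132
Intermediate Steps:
Y(F) = 5 + F (Y(F) = 3 + ((F + 3) - 1) = 3 + ((3 + F) - 1) = 3 + (2 + F) = 5 + F)
g(z, y) = z - 182*y*z (g(z, y) = -182*y*z + z = z - 182*y*z)
E(O, J) = 5 + J + O (E(O, J) = (5 + J) + O = 5 + J + O)
E(203, -216) - g(-60, u) = (5 - 216 + 203) - (-60)*(1 - 182*(-174)) = -8 - (-60)*(1 + 31668) = -8 - (-60)*31669 = -8 - 1*(-1900140) = -8 + 1900140 = 1900132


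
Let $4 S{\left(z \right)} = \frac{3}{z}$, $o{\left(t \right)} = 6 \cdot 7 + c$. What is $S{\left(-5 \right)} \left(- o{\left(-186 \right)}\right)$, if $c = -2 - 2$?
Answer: $\frac{57}{10} \approx 5.7$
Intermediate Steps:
$c = -4$
$o{\left(t \right)} = 38$ ($o{\left(t \right)} = 6 \cdot 7 - 4 = 42 - 4 = 38$)
$S{\left(z \right)} = \frac{3}{4 z}$ ($S{\left(z \right)} = \frac{3 \frac{1}{z}}{4} = \frac{3}{4 z}$)
$S{\left(-5 \right)} \left(- o{\left(-186 \right)}\right) = \frac{3}{4 \left(-5\right)} \left(\left(-1\right) 38\right) = \frac{3}{4} \left(- \frac{1}{5}\right) \left(-38\right) = \left(- \frac{3}{20}\right) \left(-38\right) = \frac{57}{10}$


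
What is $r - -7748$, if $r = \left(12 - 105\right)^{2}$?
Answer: $16397$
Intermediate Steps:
$r = 8649$ ($r = \left(-93\right)^{2} = 8649$)
$r - -7748 = 8649 - -7748 = 8649 + 7748 = 16397$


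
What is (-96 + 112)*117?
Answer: 1872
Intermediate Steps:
(-96 + 112)*117 = 16*117 = 1872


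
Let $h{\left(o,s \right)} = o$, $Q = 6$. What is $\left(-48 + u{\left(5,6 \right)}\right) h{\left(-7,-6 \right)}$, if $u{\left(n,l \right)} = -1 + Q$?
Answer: $301$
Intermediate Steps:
$u{\left(n,l \right)} = 5$ ($u{\left(n,l \right)} = -1 + 6 = 5$)
$\left(-48 + u{\left(5,6 \right)}\right) h{\left(-7,-6 \right)} = \left(-48 + 5\right) \left(-7\right) = \left(-43\right) \left(-7\right) = 301$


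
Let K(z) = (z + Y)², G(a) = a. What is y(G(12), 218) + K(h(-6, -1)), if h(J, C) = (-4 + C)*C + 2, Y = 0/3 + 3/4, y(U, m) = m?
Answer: 4449/16 ≈ 278.06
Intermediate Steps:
Y = ¾ (Y = 0*(⅓) + 3*(¼) = 0 + ¾ = ¾ ≈ 0.75000)
h(J, C) = 2 + C*(-4 + C) (h(J, C) = C*(-4 + C) + 2 = 2 + C*(-4 + C))
K(z) = (¾ + z)² (K(z) = (z + ¾)² = (¾ + z)²)
y(G(12), 218) + K(h(-6, -1)) = 218 + (3 + 4*(2 + (-1)² - 4*(-1)))²/16 = 218 + (3 + 4*(2 + 1 + 4))²/16 = 218 + (3 + 4*7)²/16 = 218 + (3 + 28)²/16 = 218 + (1/16)*31² = 218 + (1/16)*961 = 218 + 961/16 = 4449/16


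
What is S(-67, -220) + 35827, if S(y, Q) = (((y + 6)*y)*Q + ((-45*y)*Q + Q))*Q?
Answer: 343821027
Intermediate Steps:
S(y, Q) = Q*(Q - 45*Q*y + Q*y*(6 + y)) (S(y, Q) = (((6 + y)*y)*Q + (-45*Q*y + Q))*Q = ((y*(6 + y))*Q + (Q - 45*Q*y))*Q = (Q*y*(6 + y) + (Q - 45*Q*y))*Q = (Q - 45*Q*y + Q*y*(6 + y))*Q = Q*(Q - 45*Q*y + Q*y*(6 + y)))
S(-67, -220) + 35827 = (-220)²*(1 + (-67)² - 39*(-67)) + 35827 = 48400*(1 + 4489 + 2613) + 35827 = 48400*7103 + 35827 = 343785200 + 35827 = 343821027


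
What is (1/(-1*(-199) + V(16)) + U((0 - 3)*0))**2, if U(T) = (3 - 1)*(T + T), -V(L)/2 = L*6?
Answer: 1/49 ≈ 0.020408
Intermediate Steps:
V(L) = -12*L (V(L) = -2*L*6 = -12*L)
U(T) = 4*T (U(T) = 2*(2*T) = 4*T)
(1/(-1*(-199) + V(16)) + U((0 - 3)*0))**2 = (1/(-1*(-199) - 12*16) + 4*((0 - 3)*0))**2 = (1/(199 - 192) + 4*(-3*0))**2 = (1/7 + 4*0)**2 = (1/7 + 0)**2 = (1/7)**2 = 1/49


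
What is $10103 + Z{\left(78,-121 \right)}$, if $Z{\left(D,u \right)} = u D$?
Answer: $665$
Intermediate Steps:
$Z{\left(D,u \right)} = D u$
$10103 + Z{\left(78,-121 \right)} = 10103 + 78 \left(-121\right) = 10103 - 9438 = 665$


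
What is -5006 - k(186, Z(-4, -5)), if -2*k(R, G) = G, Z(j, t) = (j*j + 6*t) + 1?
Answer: -10025/2 ≈ -5012.5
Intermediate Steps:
Z(j, t) = 1 + j**2 + 6*t (Z(j, t) = (j**2 + 6*t) + 1 = 1 + j**2 + 6*t)
k(R, G) = -G/2
-5006 - k(186, Z(-4, -5)) = -5006 - (-1)*(1 + (-4)**2 + 6*(-5))/2 = -5006 - (-1)*(1 + 16 - 30)/2 = -5006 - (-1)*(-13)/2 = -5006 - 1*13/2 = -5006 - 13/2 = -10025/2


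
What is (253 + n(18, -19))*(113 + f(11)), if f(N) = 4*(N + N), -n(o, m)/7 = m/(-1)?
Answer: 24120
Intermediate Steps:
n(o, m) = 7*m (n(o, m) = -7*m/(-1) = -7*m*(-1) = -(-7)*m = 7*m)
f(N) = 8*N (f(N) = 4*(2*N) = 8*N)
(253 + n(18, -19))*(113 + f(11)) = (253 + 7*(-19))*(113 + 8*11) = (253 - 133)*(113 + 88) = 120*201 = 24120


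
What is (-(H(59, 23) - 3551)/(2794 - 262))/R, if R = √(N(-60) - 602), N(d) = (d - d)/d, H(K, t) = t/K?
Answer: -104743*I*√602/44965788 ≈ -0.057153*I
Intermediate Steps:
N(d) = 0 (N(d) = 0/d = 0)
R = I*√602 (R = √(0 - 602) = √(-602) = I*√602 ≈ 24.536*I)
(-(H(59, 23) - 3551)/(2794 - 262))/R = (-(23/59 - 3551)/(2794 - 262))/((I*√602)) = (-(23*(1/59) - 3551)/2532)*(-I*√602/602) = (-(23/59 - 3551)/2532)*(-I*√602/602) = (-(-209486)/(59*2532))*(-I*√602/602) = (-1*(-104743/74694))*(-I*√602/602) = 104743*(-I*√602/602)/74694 = -104743*I*√602/44965788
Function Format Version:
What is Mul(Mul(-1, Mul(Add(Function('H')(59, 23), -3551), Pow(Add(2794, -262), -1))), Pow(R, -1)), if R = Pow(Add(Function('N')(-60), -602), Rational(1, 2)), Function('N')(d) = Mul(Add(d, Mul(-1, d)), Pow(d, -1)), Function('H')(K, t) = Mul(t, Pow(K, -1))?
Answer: Mul(Rational(-104743, 44965788), I, Pow(602, Rational(1, 2))) ≈ Mul(-0.057153, I)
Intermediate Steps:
Function('N')(d) = 0 (Function('N')(d) = Mul(0, Pow(d, -1)) = 0)
R = Mul(I, Pow(602, Rational(1, 2))) (R = Pow(Add(0, -602), Rational(1, 2)) = Pow(-602, Rational(1, 2)) = Mul(I, Pow(602, Rational(1, 2))) ≈ Mul(24.536, I))
Mul(Mul(-1, Mul(Add(Function('H')(59, 23), -3551), Pow(Add(2794, -262), -1))), Pow(R, -1)) = Mul(Mul(-1, Mul(Add(Mul(23, Pow(59, -1)), -3551), Pow(Add(2794, -262), -1))), Pow(Mul(I, Pow(602, Rational(1, 2))), -1)) = Mul(Mul(-1, Mul(Add(Mul(23, Rational(1, 59)), -3551), Pow(2532, -1))), Mul(Rational(-1, 602), I, Pow(602, Rational(1, 2)))) = Mul(Mul(-1, Mul(Add(Rational(23, 59), -3551), Rational(1, 2532))), Mul(Rational(-1, 602), I, Pow(602, Rational(1, 2)))) = Mul(Mul(-1, Mul(Rational(-209486, 59), Rational(1, 2532))), Mul(Rational(-1, 602), I, Pow(602, Rational(1, 2)))) = Mul(Mul(-1, Rational(-104743, 74694)), Mul(Rational(-1, 602), I, Pow(602, Rational(1, 2)))) = Mul(Rational(104743, 74694), Mul(Rational(-1, 602), I, Pow(602, Rational(1, 2)))) = Mul(Rational(-104743, 44965788), I, Pow(602, Rational(1, 2)))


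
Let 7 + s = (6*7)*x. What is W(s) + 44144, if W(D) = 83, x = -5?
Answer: 44227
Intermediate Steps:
s = -217 (s = -7 + (6*7)*(-5) = -7 + 42*(-5) = -7 - 210 = -217)
W(s) + 44144 = 83 + 44144 = 44227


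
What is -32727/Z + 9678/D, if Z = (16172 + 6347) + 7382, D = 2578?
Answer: 34168612/12847463 ≈ 2.6596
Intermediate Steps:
Z = 29901 (Z = 22519 + 7382 = 29901)
-32727/Z + 9678/D = -32727/29901 + 9678/2578 = -32727*1/29901 + 9678*(1/2578) = -10909/9967 + 4839/1289 = 34168612/12847463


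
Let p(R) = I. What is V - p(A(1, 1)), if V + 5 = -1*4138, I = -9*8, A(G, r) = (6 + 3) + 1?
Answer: -4071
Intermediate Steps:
A(G, r) = 10 (A(G, r) = 9 + 1 = 10)
I = -72
V = -4143 (V = -5 - 1*4138 = -5 - 4138 = -4143)
p(R) = -72
V - p(A(1, 1)) = -4143 - 1*(-72) = -4143 + 72 = -4071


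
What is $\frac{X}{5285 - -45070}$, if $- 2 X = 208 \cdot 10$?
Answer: $- \frac{208}{10071} \approx -0.020653$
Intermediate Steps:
$X = -1040$ ($X = - \frac{208 \cdot 10}{2} = \left(- \frac{1}{2}\right) 2080 = -1040$)
$\frac{X}{5285 - -45070} = - \frac{1040}{5285 - -45070} = - \frac{1040}{5285 + 45070} = - \frac{1040}{50355} = \left(-1040\right) \frac{1}{50355} = - \frac{208}{10071}$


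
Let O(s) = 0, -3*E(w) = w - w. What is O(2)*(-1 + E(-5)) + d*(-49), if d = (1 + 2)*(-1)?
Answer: 147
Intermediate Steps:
E(w) = 0 (E(w) = -(w - w)/3 = -⅓*0 = 0)
d = -3 (d = 3*(-1) = -3)
O(2)*(-1 + E(-5)) + d*(-49) = 0*(-1 + 0) - 3*(-49) = 0*(-1) + 147 = 0 + 147 = 147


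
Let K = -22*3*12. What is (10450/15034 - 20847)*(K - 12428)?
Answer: 2071596130280/7517 ≈ 2.7559e+8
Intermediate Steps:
K = -792 (K = -66*12 = -792)
(10450/15034 - 20847)*(K - 12428) = (10450/15034 - 20847)*(-792 - 12428) = (10450*(1/15034) - 20847)*(-13220) = (5225/7517 - 20847)*(-13220) = -156701674/7517*(-13220) = 2071596130280/7517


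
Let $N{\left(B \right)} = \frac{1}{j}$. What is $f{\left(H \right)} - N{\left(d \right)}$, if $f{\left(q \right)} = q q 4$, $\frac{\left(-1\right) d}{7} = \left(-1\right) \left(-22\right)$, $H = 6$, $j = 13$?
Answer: $\frac{1871}{13} \approx 143.92$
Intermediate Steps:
$d = -154$ ($d = - 7 \left(\left(-1\right) \left(-22\right)\right) = \left(-7\right) 22 = -154$)
$N{\left(B \right)} = \frac{1}{13}$
$f{\left(q \right)} = 4 q^{2}$ ($f{\left(q \right)} = q^{2} \cdot 4 = 4 q^{2}$)
$f{\left(H \right)} - N{\left(d \right)} = 4 \cdot 6^{2} - \frac{1}{13} = 4 \cdot 36 - \frac{1}{13} = 144 - \frac{1}{13} = \frac{1871}{13}$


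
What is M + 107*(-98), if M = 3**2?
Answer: -10477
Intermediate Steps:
M = 9
M + 107*(-98) = 9 + 107*(-98) = 9 - 10486 = -10477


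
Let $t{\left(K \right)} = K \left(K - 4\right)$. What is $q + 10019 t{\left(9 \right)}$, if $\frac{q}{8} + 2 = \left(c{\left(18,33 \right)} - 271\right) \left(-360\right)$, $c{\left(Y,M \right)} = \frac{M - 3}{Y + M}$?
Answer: $\frac{20903623}{17} \approx 1.2296 \cdot 10^{6}$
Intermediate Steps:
$t{\left(K \right)} = K \left(-4 + K\right)$
$c{\left(Y,M \right)} = \frac{-3 + M}{M + Y}$
$q = \frac{13239088}{17}$ ($q = -16 + 8 \left(\frac{-3 + 33}{33 + 18} - 271\right) \left(-360\right) = -16 + 8 \left(\frac{1}{51} \cdot 30 - 271\right) \left(-360\right) = -16 + 8 \left(\frac{10}{17} - 271\right) \left(-360\right) = -16 + 8 \left(\left(- \frac{4597}{17}\right) \left(-360\right)\right) = -16 + 8 \cdot \frac{1654920}{17} = -16 + \frac{13239360}{17} = \frac{13239088}{17} \approx 7.7877 \cdot 10^{5}$)
$q + 10019 t{\left(9 \right)} = \frac{13239088}{17} + 10019 \cdot 9 \left(-4 + 9\right) = \frac{13239088}{17} + 10019 \cdot 9 \cdot 5 = \frac{13239088}{17} + 10019 \cdot 45 = \frac{13239088}{17} + 450855 = \frac{20903623}{17}$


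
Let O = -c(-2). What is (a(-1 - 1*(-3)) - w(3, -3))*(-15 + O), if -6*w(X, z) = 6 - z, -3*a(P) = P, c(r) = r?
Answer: -65/6 ≈ -10.833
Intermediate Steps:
a(P) = -P/3
w(X, z) = -1 + z/6 (w(X, z) = -(6 - z)/6 = -1 + z/6)
O = 2 (O = -1*(-2) = 2)
(a(-1 - 1*(-3)) - w(3, -3))*(-15 + O) = (-(-1 - 1*(-3))/3 - (-1 + (⅙)*(-3)))*(-15 + 2) = (-(-1 + 3)/3 - (-1 - ½))*(-13) = (-⅓*2 - 1*(-3/2))*(-13) = (-⅔ + 3/2)*(-13) = (⅚)*(-13) = -65/6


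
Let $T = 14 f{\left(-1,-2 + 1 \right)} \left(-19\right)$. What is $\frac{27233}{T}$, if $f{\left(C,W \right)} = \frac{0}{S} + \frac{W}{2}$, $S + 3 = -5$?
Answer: $\frac{27233}{133} \approx 204.76$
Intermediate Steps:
$S = -8$ ($S = -3 - 5 = -8$)
$f{\left(C,W \right)} = \frac{W}{2}$ ($f{\left(C,W \right)} = \frac{0}{-8} + \frac{W}{2} = 0 \left(- \frac{1}{8}\right) + W \frac{1}{2} = 0 + \frac{W}{2} = \frac{W}{2}$)
$T = 133$ ($T = 14 \frac{-2 + 1}{2} \left(-19\right) = 14 \cdot \frac{1}{2} \left(-1\right) \left(-19\right) = 14 \left(- \frac{1}{2}\right) \left(-19\right) = \left(-7\right) \left(-19\right) = 133$)
$\frac{27233}{T} = \frac{27233}{133}$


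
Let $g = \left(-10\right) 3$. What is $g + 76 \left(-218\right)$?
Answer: $-16598$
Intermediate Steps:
$g = -30$
$g + 76 \left(-218\right) = -30 + 76 \left(-218\right) = -30 - 16568 = -16598$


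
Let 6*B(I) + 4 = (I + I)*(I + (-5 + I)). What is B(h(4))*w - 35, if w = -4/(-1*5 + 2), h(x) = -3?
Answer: -191/9 ≈ -21.222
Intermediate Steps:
B(I) = -2/3 + I*(-5 + 2*I)/3 (B(I) = -2/3 + ((I + I)*(I + (-5 + I)))/6 = -2/3 + ((2*I)*(-5 + 2*I))/6 = -2/3 + (2*I*(-5 + 2*I))/6 = -2/3 + I*(-5 + 2*I)/3)
w = 4/3 (w = -4/(-5 + 2) = -4/(-3) = -4*(-1/3) = 4/3 ≈ 1.3333)
B(h(4))*w - 35 = (-2/3 - 5/3*(-3) + (2/3)*(-3)**2)*(4/3) - 35 = (-2/3 + 5 + (2/3)*9)*(4/3) - 35 = (-2/3 + 5 + 6)*(4/3) - 35 = (31/3)*(4/3) - 35 = 124/9 - 35 = -191/9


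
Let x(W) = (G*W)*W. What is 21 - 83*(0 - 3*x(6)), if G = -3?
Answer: -26871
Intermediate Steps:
x(W) = -3*W² (x(W) = (-3*W)*W = -3*W²)
21 - 83*(0 - 3*x(6)) = 21 - 83*(0 - (-9)*6²) = 21 - 83*(0 - (-9)*36) = 21 - 83*(0 - 3*(-108)) = 21 - 83*(0 + 324) = 21 - 83*324 = 21 - 26892 = -26871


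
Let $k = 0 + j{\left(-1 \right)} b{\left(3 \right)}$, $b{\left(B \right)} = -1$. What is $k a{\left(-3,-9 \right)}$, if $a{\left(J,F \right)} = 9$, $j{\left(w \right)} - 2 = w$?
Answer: $-9$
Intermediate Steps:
$j{\left(w \right)} = 2 + w$
$k = -1$ ($k = 0 + \left(2 - 1\right) \left(-1\right) = 0 + 1 \left(-1\right) = 0 - 1 = -1$)
$k a{\left(-3,-9 \right)} = \left(-1\right) 9 = -9$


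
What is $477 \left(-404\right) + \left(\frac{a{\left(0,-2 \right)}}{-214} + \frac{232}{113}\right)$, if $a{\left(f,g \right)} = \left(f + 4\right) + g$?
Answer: $- \frac{2330007717}{12091} \approx -1.9271 \cdot 10^{5}$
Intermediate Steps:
$a{\left(f,g \right)} = 4 + f + g$ ($a{\left(f,g \right)} = \left(4 + f\right) + g = 4 + f + g$)
$477 \left(-404\right) + \left(\frac{a{\left(0,-2 \right)}}{-214} + \frac{232}{113}\right) = 477 \left(-404\right) + \left(\frac{4 + 0 - 2}{-214} + \frac{232}{113}\right) = -192708 + \left(2 \left(- \frac{1}{214}\right) + 232 \cdot \frac{1}{113}\right) = -192708 + \left(- \frac{1}{107} + \frac{232}{113}\right) = -192708 + \frac{24711}{12091} = - \frac{2330007717}{12091}$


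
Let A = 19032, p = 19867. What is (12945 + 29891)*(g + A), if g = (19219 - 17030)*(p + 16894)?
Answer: 3447820849796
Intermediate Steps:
g = 80469829 (g = (19219 - 17030)*(19867 + 16894) = 2189*36761 = 80469829)
(12945 + 29891)*(g + A) = (12945 + 29891)*(80469829 + 19032) = 42836*80488861 = 3447820849796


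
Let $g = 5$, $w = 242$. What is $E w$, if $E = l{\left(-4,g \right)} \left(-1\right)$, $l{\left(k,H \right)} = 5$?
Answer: $-1210$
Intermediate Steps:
$E = -5$ ($E = 5 \left(-1\right) = -5$)
$E w = \left(-5\right) 242 = -1210$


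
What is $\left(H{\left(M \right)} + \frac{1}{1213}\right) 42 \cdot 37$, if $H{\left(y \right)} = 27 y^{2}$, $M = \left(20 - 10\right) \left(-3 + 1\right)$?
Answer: $\frac{20358023154}{1213} \approx 1.6783 \cdot 10^{7}$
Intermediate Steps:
$M = -20$ ($M = 10 \left(-2\right) = -20$)
$\left(H{\left(M \right)} + \frac{1}{1213}\right) 42 \cdot 37 = \left(27 \left(-20\right)^{2} + \frac{1}{1213}\right) 42 \cdot 37 = \left(27 \cdot 400 + \frac{1}{1213}\right) 1554 = \left(10800 + \frac{1}{1213}\right) 1554 = \frac{13100401}{1213} \cdot 1554 = \frac{20358023154}{1213}$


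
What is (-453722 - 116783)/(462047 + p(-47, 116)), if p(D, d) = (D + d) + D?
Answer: -570505/462069 ≈ -1.2347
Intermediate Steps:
p(D, d) = d + 2*D
(-453722 - 116783)/(462047 + p(-47, 116)) = (-453722 - 116783)/(462047 + (116 + 2*(-47))) = -570505/(462047 + (116 - 94)) = -570505/(462047 + 22) = -570505/462069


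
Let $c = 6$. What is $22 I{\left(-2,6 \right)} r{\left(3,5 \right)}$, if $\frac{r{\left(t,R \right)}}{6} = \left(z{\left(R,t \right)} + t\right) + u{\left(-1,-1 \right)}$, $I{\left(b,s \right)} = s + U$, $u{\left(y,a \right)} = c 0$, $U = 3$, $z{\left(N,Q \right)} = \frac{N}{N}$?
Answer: $4752$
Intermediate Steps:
$z{\left(N,Q \right)} = 1$
$u{\left(y,a \right)} = 0$ ($u{\left(y,a \right)} = 6 \cdot 0 = 0$)
$I{\left(b,s \right)} = 3 + s$ ($I{\left(b,s \right)} = s + 3 = 3 + s$)
$r{\left(t,R \right)} = 6 + 6 t$ ($r{\left(t,R \right)} = 6 \left(\left(1 + t\right) + 0\right) = 6 \left(1 + t\right) = 6 + 6 t$)
$22 I{\left(-2,6 \right)} r{\left(3,5 \right)} = 22 \left(3 + 6\right) \left(6 + 6 \cdot 3\right) = 22 \cdot 9 \left(6 + 18\right) = 198 \cdot 24 = 4752$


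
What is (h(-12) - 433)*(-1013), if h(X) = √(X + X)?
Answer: 438629 - 2026*I*√6 ≈ 4.3863e+5 - 4962.7*I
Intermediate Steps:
h(X) = √2*√X (h(X) = √(2*X) = √2*√X)
(h(-12) - 433)*(-1013) = (√2*√(-12) - 433)*(-1013) = (√2*(2*I*√3) - 433)*(-1013) = (2*I*√6 - 433)*(-1013) = (-433 + 2*I*√6)*(-1013) = 438629 - 2026*I*√6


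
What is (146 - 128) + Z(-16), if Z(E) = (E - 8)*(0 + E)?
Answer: 402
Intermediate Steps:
Z(E) = E*(-8 + E) (Z(E) = (-8 + E)*E = E*(-8 + E))
(146 - 128) + Z(-16) = (146 - 128) - 16*(-8 - 16) = 18 - 16*(-24) = 18 + 384 = 402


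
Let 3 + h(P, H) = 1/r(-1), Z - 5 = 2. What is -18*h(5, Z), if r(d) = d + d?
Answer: 63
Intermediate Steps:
Z = 7 (Z = 5 + 2 = 7)
r(d) = 2*d
h(P, H) = -7/2 (h(P, H) = -3 + 1/(2*(-1)) = -3 + 1/(-2) = -3 - ½ = -7/2)
-18*h(5, Z) = -18*(-7/2) = 63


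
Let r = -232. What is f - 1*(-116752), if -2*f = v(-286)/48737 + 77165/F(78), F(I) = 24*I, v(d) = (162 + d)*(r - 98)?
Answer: 1638465776447/14036256 ≈ 1.1673e+5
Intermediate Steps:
v(d) = -53460 - 330*d (v(d) = (162 + d)*(-232 - 98) = (162 + d)*(-330) = -53460 - 330*d)
f = -295184065/14036256 (f = -((-53460 - 330*(-286))/48737 + 77165/((24*78)))/2 = -((-53460 + 94380)*(1/48737) + 77165/1872)/2 = -(40920*(1/48737) + 77165*(1/1872))/2 = -(40920/48737 + 77165/1872)/2 = -½*295184065/7018128 = -295184065/14036256 ≈ -21.030)
f - 1*(-116752) = -295184065/14036256 - 1*(-116752) = -295184065/14036256 + 116752 = 1638465776447/14036256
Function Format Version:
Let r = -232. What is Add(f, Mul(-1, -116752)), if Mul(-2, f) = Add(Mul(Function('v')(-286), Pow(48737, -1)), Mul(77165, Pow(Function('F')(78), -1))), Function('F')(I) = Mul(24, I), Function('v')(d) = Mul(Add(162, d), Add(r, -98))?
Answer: Rational(1638465776447, 14036256) ≈ 1.1673e+5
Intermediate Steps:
Function('v')(d) = Add(-53460, Mul(-330, d)) (Function('v')(d) = Mul(Add(162, d), Add(-232, -98)) = Mul(Add(162, d), -330) = Add(-53460, Mul(-330, d)))
f = Rational(-295184065, 14036256) (f = Mul(Rational(-1, 2), Add(Mul(Add(-53460, Mul(-330, -286)), Pow(48737, -1)), Mul(77165, Pow(Mul(24, 78), -1)))) = Mul(Rational(-1, 2), Add(Mul(Add(-53460, 94380), Rational(1, 48737)), Mul(77165, Pow(1872, -1)))) = Mul(Rational(-1, 2), Add(Mul(40920, Rational(1, 48737)), Mul(77165, Rational(1, 1872)))) = Mul(Rational(-1, 2), Add(Rational(40920, 48737), Rational(77165, 1872))) = Mul(Rational(-1, 2), Rational(295184065, 7018128)) = Rational(-295184065, 14036256) ≈ -21.030)
Add(f, Mul(-1, -116752)) = Add(Rational(-295184065, 14036256), Mul(-1, -116752)) = Add(Rational(-295184065, 14036256), 116752) = Rational(1638465776447, 14036256)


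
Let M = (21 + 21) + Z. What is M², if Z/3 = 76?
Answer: 72900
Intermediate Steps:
Z = 228 (Z = 3*76 = 228)
M = 270 (M = (21 + 21) + 228 = 42 + 228 = 270)
M² = 270² = 72900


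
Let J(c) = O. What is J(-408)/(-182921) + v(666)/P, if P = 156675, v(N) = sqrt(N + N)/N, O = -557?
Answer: 557/182921 + sqrt(37)/17390925 ≈ 0.0030454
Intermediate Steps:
v(N) = sqrt(2)/sqrt(N) (v(N) = sqrt(2*N)/N = (sqrt(2)*sqrt(N))/N = sqrt(2)/sqrt(N))
J(c) = -557
J(-408)/(-182921) + v(666)/P = -557/(-182921) + (sqrt(2)/sqrt(666))/156675 = -557*(-1/182921) + (sqrt(2)*(sqrt(74)/222))*(1/156675) = 557/182921 + (sqrt(37)/111)*(1/156675) = 557/182921 + sqrt(37)/17390925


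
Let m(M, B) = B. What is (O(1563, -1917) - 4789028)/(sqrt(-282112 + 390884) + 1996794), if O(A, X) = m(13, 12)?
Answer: -597667400919/249199135604 + 598627*sqrt(27193)/249199135604 ≈ -2.3980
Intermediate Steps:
O(A, X) = 12
(O(1563, -1917) - 4789028)/(sqrt(-282112 + 390884) + 1996794) = (12 - 4789028)/(sqrt(-282112 + 390884) + 1996794) = -4789016/(sqrt(108772) + 1996794) = -4789016/(2*sqrt(27193) + 1996794) = -4789016/(1996794 + 2*sqrt(27193))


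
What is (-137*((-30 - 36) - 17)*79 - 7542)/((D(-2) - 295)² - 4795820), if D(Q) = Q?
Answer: -890767/4707611 ≈ -0.18922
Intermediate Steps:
(-137*((-30 - 36) - 17)*79 - 7542)/((D(-2) - 295)² - 4795820) = (-137*((-30 - 36) - 17)*79 - 7542)/((-2 - 295)² - 4795820) = (-137*(-66 - 17)*79 - 7542)/((-297)² - 4795820) = (-137*(-83)*79 - 7542)/(88209 - 4795820) = (11371*79 - 7542)/(-4707611) = (898309 - 7542)*(-1/4707611) = 890767*(-1/4707611) = -890767/4707611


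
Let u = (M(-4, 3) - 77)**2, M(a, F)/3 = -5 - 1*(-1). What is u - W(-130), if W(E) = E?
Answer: 8051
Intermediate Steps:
M(a, F) = -12 (M(a, F) = 3*(-5 - 1*(-1)) = 3*(-5 + 1) = 3*(-4) = -12)
u = 7921 (u = (-12 - 77)**2 = (-89)**2 = 7921)
u - W(-130) = 7921 - 1*(-130) = 7921 + 130 = 8051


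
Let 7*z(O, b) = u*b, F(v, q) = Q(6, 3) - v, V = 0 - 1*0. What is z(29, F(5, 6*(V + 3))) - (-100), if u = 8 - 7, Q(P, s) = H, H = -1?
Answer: 694/7 ≈ 99.143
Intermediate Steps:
V = 0 (V = 0 + 0 = 0)
Q(P, s) = -1
F(v, q) = -1 - v
u = 1
z(O, b) = b/7 (z(O, b) = (1*b)/7 = b/7)
z(29, F(5, 6*(V + 3))) - (-100) = (-1 - 1*5)/7 - (-100) = (-1 - 5)/7 - 1*(-100) = (1/7)*(-6) + 100 = -6/7 + 100 = 694/7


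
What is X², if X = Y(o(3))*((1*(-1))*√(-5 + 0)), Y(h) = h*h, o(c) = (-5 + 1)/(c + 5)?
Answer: -5/16 ≈ -0.31250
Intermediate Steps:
o(c) = -4/(5 + c)
Y(h) = h²
X = -I*√5/4 (X = (-4/(5 + 3))²*((1*(-1))*√(-5 + 0)) = (-4/8)²*(-√(-5)) = (-4*⅛)²*(-I*√5) = (-½)²*(-I*√5) = (-I*√5)/4 = -I*√5/4 ≈ -0.55902*I)
X² = (-I*√5/4)² = -5/16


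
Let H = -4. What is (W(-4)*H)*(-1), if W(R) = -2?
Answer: -8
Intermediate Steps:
(W(-4)*H)*(-1) = -2*(-4)*(-1) = 8*(-1) = -8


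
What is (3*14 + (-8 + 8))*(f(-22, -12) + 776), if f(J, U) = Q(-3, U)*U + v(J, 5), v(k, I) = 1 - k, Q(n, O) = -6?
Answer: 36582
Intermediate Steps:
f(J, U) = 1 - J - 6*U (f(J, U) = -6*U + (1 - J) = 1 - J - 6*U)
(3*14 + (-8 + 8))*(f(-22, -12) + 776) = (3*14 + (-8 + 8))*((1 - 1*(-22) - 6*(-12)) + 776) = (42 + 0)*((1 + 22 + 72) + 776) = 42*(95 + 776) = 42*871 = 36582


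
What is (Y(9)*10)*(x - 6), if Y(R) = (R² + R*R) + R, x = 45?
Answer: 66690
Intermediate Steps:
Y(R) = R + 2*R² (Y(R) = (R² + R²) + R = 2*R² + R = R + 2*R²)
(Y(9)*10)*(x - 6) = ((9*(1 + 2*9))*10)*(45 - 6) = ((9*(1 + 18))*10)*39 = ((9*19)*10)*39 = (171*10)*39 = 1710*39 = 66690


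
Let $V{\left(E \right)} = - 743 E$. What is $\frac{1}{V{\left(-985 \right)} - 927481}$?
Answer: $- \frac{1}{195626} \approx -5.1118 \cdot 10^{-6}$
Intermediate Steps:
$\frac{1}{V{\left(-985 \right)} - 927481} = \frac{1}{\left(-743\right) \left(-985\right) - 927481} = \frac{1}{731855 - 927481} = \frac{1}{-195626} = - \frac{1}{195626}$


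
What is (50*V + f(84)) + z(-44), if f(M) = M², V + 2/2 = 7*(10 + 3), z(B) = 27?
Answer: 11583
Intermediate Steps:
V = 90 (V = -1 + 7*(10 + 3) = -1 + 7*13 = -1 + 91 = 90)
(50*V + f(84)) + z(-44) = (50*90 + 84²) + 27 = (4500 + 7056) + 27 = 11556 + 27 = 11583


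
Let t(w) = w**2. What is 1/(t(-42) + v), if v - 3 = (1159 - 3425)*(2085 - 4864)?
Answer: 1/6298981 ≈ 1.5876e-7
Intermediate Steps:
v = 6297217 (v = 3 + (1159 - 3425)*(2085 - 4864) = 3 - 2266*(-2779) = 3 + 6297214 = 6297217)
1/(t(-42) + v) = 1/((-42)**2 + 6297217) = 1/(1764 + 6297217) = 1/6298981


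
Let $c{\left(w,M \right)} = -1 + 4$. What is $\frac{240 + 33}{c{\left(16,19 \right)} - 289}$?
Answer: $- \frac{21}{22} \approx -0.95455$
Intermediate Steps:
$c{\left(w,M \right)} = 3$
$\frac{240 + 33}{c{\left(16,19 \right)} - 289} = \frac{240 + 33}{3 - 289} = \frac{273}{-286} = 273 \left(- \frac{1}{286}\right) = - \frac{21}{22}$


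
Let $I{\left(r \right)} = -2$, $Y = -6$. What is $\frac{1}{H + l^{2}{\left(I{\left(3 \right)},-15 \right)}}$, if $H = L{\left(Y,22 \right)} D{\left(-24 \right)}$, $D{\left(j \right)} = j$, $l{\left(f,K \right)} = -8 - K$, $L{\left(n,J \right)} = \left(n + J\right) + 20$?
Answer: $- \frac{1}{815} \approx -0.001227$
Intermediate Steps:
$L{\left(n,J \right)} = 20 + J + n$ ($L{\left(n,J \right)} = \left(J + n\right) + 20 = 20 + J + n$)
$H = -864$ ($H = \left(20 + 22 - 6\right) \left(-24\right) = 36 \left(-24\right) = -864$)
$\frac{1}{H + l^{2}{\left(I{\left(3 \right)},-15 \right)}} = \frac{1}{-864 + \left(-8 - -15\right)^{2}} = \frac{1}{-864 + \left(-8 + 15\right)^{2}} = \frac{1}{-864 + 7^{2}} = \frac{1}{-864 + 49} = \frac{1}{-815} = - \frac{1}{815}$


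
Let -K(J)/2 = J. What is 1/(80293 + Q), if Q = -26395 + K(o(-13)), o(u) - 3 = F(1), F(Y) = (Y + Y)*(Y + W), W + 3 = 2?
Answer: 1/53892 ≈ 1.8556e-5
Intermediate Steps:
W = -1 (W = -3 + 2 = -1)
F(Y) = 2*Y*(-1 + Y) (F(Y) = (Y + Y)*(Y - 1) = (2*Y)*(-1 + Y) = 2*Y*(-1 + Y))
o(u) = 3 (o(u) = 3 + 2*1*(-1 + 1) = 3 + 2*1*0 = 3 + 0 = 3)
K(J) = -2*J
Q = -26401 (Q = -26395 - 2*3 = -26395 - 6 = -26401)
1/(80293 + Q) = 1/(80293 - 26401) = 1/53892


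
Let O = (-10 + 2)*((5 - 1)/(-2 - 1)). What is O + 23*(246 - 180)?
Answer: 4586/3 ≈ 1528.7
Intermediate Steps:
O = 32/3 (O = -32/(-3) = -32*(-1)/3 = -8*(-4/3) = 32/3 ≈ 10.667)
O + 23*(246 - 180) = 32/3 + 23*(246 - 180) = 32/3 + 23*66 = 32/3 + 1518 = 4586/3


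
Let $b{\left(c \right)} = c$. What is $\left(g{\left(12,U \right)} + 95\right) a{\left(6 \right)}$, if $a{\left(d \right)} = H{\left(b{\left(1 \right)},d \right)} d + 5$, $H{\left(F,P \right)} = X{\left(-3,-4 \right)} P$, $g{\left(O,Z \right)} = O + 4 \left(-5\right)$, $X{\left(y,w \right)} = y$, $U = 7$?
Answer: $-8961$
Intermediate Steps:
$g{\left(O,Z \right)} = -20 + O$ ($g{\left(O,Z \right)} = O - 20 = -20 + O$)
$H{\left(F,P \right)} = - 3 P$
$a{\left(d \right)} = 5 - 3 d^{2}$ ($a{\left(d \right)} = - 3 d d + 5 = - 3 d^{2} + 5 = 5 - 3 d^{2}$)
$\left(g{\left(12,U \right)} + 95\right) a{\left(6 \right)} = \left(\left(-20 + 12\right) + 95\right) \left(5 - 3 \cdot 6^{2}\right) = \left(-8 + 95\right) \left(5 - 108\right) = 87 \left(5 - 108\right) = 87 \left(-103\right) = -8961$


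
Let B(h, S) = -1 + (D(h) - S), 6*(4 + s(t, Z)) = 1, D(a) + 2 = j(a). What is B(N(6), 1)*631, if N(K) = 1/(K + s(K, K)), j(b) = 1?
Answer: -1893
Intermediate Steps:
D(a) = -1 (D(a) = -2 + 1 = -1)
s(t, Z) = -23/6 (s(t, Z) = -4 + (1/6)*1 = -4 + 1/6 = -23/6)
N(K) = 1/(-23/6 + K) (N(K) = 1/(K - 23/6) = 1/(-23/6 + K))
B(h, S) = -2 - S (B(h, S) = -1 + (-1 - S) = -2 - S)
B(N(6), 1)*631 = (-2 - 1*1)*631 = (-2 - 1)*631 = -3*631 = -1893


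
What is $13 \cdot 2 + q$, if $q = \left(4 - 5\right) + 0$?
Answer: $25$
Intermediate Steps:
$q = -1$ ($q = \left(4 - 5\right) + 0 = -1 + 0 = -1$)
$13 \cdot 2 + q = 13 \cdot 2 - 1 = 26 - 1 = 25$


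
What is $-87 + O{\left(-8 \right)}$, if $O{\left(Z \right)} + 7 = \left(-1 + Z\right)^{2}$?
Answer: $-13$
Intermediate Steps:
$O{\left(Z \right)} = -7 + \left(-1 + Z\right)^{2}$
$-87 + O{\left(-8 \right)} = -87 - \left(7 - \left(-1 - 8\right)^{2}\right) = -87 - \left(7 - \left(-9\right)^{2}\right) = -87 + \left(-7 + 81\right) = -87 + 74 = -13$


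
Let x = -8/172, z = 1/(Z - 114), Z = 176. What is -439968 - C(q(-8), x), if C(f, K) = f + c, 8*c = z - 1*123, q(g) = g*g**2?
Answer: -217962551/496 ≈ -4.3944e+5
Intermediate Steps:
q(g) = g**3
z = 1/62 (z = 1/(176 - 114) = 1/62 ≈ 0.016129)
x = -2/43 (x = -8*1/172 = -2/43 ≈ -0.046512)
c = -7625/496 (c = (1/62 - 1*123)/8 = (1/62 - 123)/8 = (1/8)*(-7625/62) = -7625/496 ≈ -15.373)
C(f, K) = -7625/496 + f (C(f, K) = f - 7625/496 = -7625/496 + f)
-439968 - C(q(-8), x) = -439968 - (-7625/496 + (-8)**3) = -439968 - (-7625/496 - 512) = -439968 - 1*(-261577/496) = -439968 + 261577/496 = -217962551/496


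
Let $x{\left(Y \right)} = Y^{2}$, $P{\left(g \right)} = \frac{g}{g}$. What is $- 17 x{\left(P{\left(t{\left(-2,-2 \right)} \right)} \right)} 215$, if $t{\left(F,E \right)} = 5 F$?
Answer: $-3655$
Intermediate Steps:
$P{\left(g \right)} = 1$
$- 17 x{\left(P{\left(t{\left(-2,-2 \right)} \right)} \right)} 215 = - 17 \cdot 1^{2} \cdot 215 = \left(-17\right) 1 \cdot 215 = \left(-17\right) 215 = -3655$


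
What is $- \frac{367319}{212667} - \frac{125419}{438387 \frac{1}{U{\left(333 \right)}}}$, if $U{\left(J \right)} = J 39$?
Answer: $- \frac{148291209992}{39893217} \approx -3717.2$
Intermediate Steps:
$U{\left(J \right)} = 39 J$
$- \frac{367319}{212667} - \frac{125419}{438387 \frac{1}{U{\left(333 \right)}}} = - \frac{367319}{212667} - \frac{125419}{438387 \frac{1}{39 \cdot 333}} = \left(-367319\right) \frac{1}{212667} - \frac{125419}{438387 \cdot \frac{1}{12987}} = - \frac{8959}{5187} - \frac{125419}{438387 \cdot \frac{1}{12987}} = - \frac{8959}{5187} - \frac{125419}{\frac{146129}{4329}} = - \frac{8959}{5187} - \frac{28575729}{7691} = - \frac{148291209992}{39893217}$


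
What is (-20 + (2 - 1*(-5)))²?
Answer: 169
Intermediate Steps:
(-20 + (2 - 1*(-5)))² = (-20 + (2 + 5))² = (-20 + 7)² = (-13)² = 169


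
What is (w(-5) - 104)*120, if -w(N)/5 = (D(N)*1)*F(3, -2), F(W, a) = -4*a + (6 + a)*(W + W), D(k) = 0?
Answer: -12480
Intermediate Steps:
F(W, a) = -4*a + 2*W*(6 + a) (F(W, a) = -4*a + (6 + a)*(2*W) = -4*a + 2*W*(6 + a))
w(N) = 0 (w(N) = -5*0*1*(-4*(-2) + 12*3 + 2*3*(-2)) = -0*(8 + 36 - 12) = -0*32 = -5*0 = 0)
(w(-5) - 104)*120 = (0 - 104)*120 = -104*120 = -12480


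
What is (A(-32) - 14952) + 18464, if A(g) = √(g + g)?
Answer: 3512 + 8*I ≈ 3512.0 + 8.0*I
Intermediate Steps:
A(g) = √2*√g (A(g) = √(2*g) = √2*√g)
(A(-32) - 14952) + 18464 = (√2*√(-32) - 14952) + 18464 = (√2*(4*I*√2) - 14952) + 18464 = (8*I - 14952) + 18464 = (-14952 + 8*I) + 18464 = 3512 + 8*I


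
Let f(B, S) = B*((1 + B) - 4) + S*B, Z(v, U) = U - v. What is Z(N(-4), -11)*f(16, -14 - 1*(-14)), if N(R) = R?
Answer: -1456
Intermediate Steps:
f(B, S) = B*S + B*(-3 + B) (f(B, S) = B*(-3 + B) + B*S = B*S + B*(-3 + B))
Z(N(-4), -11)*f(16, -14 - 1*(-14)) = (-11 - 1*(-4))*(16*(-3 + 16 + (-14 - 1*(-14)))) = (-11 + 4)*(16*(-3 + 16 + (-14 + 14))) = -112*(-3 + 16 + 0) = -112*13 = -7*208 = -1456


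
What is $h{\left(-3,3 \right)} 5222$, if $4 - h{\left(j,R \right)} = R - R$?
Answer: $20888$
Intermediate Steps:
$h{\left(j,R \right)} = 4$ ($h{\left(j,R \right)} = 4 - \left(R - R\right) = 4 - 0 = 4 + 0 = 4$)
$h{\left(-3,3 \right)} 5222 = 4 \cdot 5222 = 20888$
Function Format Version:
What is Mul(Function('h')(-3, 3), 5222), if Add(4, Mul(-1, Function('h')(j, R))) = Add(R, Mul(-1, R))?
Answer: 20888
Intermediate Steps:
Function('h')(j, R) = 4 (Function('h')(j, R) = Add(4, Mul(-1, Add(R, Mul(-1, R)))) = Add(4, Mul(-1, 0)) = Add(4, 0) = 4)
Mul(Function('h')(-3, 3), 5222) = Mul(4, 5222) = 20888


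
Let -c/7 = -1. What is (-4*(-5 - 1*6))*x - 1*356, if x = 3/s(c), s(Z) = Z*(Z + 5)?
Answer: -2481/7 ≈ -354.43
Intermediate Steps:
c = 7 (c = -7*(-1) = 7)
s(Z) = Z*(5 + Z)
x = 1/28 (x = 3/((7*(5 + 7))) = 3/((7*12)) = 3/84 = 3*(1/84) = 1/28 ≈ 0.035714)
(-4*(-5 - 1*6))*x - 1*356 = -4*(-5 - 1*6)*(1/28) - 1*356 = -4*(-5 - 6)*(1/28) - 356 = -4*(-11)*(1/28) - 356 = 44*(1/28) - 356 = 11/7 - 356 = -2481/7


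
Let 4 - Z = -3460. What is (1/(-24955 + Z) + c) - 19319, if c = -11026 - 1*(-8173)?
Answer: -476498453/21491 ≈ -22172.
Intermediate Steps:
Z = 3464 (Z = 4 - 1*(-3460) = 4 + 3460 = 3464)
c = -2853 (c = -11026 + 8173 = -2853)
(1/(-24955 + Z) + c) - 19319 = (1/(-24955 + 3464) - 2853) - 19319 = (1/(-21491) - 2853) - 19319 = (-1/21491 - 2853) - 19319 = -61313824/21491 - 19319 = -476498453/21491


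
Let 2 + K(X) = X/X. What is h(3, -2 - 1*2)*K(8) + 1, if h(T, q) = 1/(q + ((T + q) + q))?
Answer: 10/9 ≈ 1.1111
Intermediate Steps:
h(T, q) = 1/(T + 3*q) (h(T, q) = 1/(q + (T + 2*q)) = 1/(T + 3*q))
K(X) = -1 (K(X) = -2 + X/X = -2 + 1 = -1)
h(3, -2 - 1*2)*K(8) + 1 = -1/(3 + 3*(-2 - 1*2)) + 1 = -1/(3 + 3*(-2 - 2)) + 1 = -1/(3 + 3*(-4)) + 1 = -1/(3 - 12) + 1 = -1/(-9) + 1 = -1/9*(-1) + 1 = 1/9 + 1 = 10/9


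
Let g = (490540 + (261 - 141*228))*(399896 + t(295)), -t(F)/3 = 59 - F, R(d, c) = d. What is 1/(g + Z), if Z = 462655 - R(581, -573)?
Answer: 1/183738688486 ≈ 5.4425e-12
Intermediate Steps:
t(F) = -177 + 3*F (t(F) = -3*(59 - F) = -177 + 3*F)
Z = 462074 (Z = 462655 - 1*581 = 462655 - 581 = 462074)
g = 183738226412 (g = (490540 + (261 - 141*228))*(399896 + (-177 + 3*295)) = (490540 + (261 - 32148))*(399896 + (-177 + 885)) = (490540 - 31887)*(399896 + 708) = 458653*400604 = 183738226412)
1/(g + Z) = 1/(183738226412 + 462074) = 1/183738688486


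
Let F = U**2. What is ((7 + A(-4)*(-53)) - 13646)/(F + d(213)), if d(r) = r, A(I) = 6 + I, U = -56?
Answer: -13745/3349 ≈ -4.1042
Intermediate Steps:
F = 3136 (F = (-56)**2 = 3136)
((7 + A(-4)*(-53)) - 13646)/(F + d(213)) = ((7 + (6 - 4)*(-53)) - 13646)/(3136 + 213) = ((7 + 2*(-53)) - 13646)/3349 = ((7 - 106) - 13646)*(1/3349) = (-99 - 13646)*(1/3349) = -13745*1/3349 = -13745/3349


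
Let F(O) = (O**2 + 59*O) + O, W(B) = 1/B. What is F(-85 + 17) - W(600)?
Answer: 326399/600 ≈ 544.00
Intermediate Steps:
F(O) = O**2 + 60*O
F(-85 + 17) - W(600) = (-85 + 17)*(60 + (-85 + 17)) - 1/600 = -68*(60 - 68) - 1*1/600 = -68*(-8) - 1/600 = 544 - 1/600 = 326399/600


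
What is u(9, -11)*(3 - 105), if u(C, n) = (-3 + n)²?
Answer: -19992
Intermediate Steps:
u(9, -11)*(3 - 105) = (-3 - 11)²*(3 - 105) = (-14)²*(-102) = 196*(-102) = -19992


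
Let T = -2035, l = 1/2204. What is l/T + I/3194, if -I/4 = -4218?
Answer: 37836639443/7162768580 ≈ 5.2824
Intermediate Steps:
l = 1/2204 ≈ 0.00045372
I = 16872 (I = -4*(-4218) = 16872)
l/T + I/3194 = (1/2204)/(-2035) + 16872/3194 = (1/2204)*(-1/2035) + 16872*(1/3194) = -1/4485140 + 8436/1597 = 37836639443/7162768580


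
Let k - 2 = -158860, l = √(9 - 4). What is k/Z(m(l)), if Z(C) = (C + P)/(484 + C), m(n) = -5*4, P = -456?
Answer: 2632504/17 ≈ 1.5485e+5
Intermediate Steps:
l = √5 ≈ 2.2361
m(n) = -20
k = -158858 (k = 2 - 158860 = -158858)
Z(C) = (-456 + C)/(484 + C) (Z(C) = (C - 456)/(484 + C) = (-456 + C)/(484 + C))
k/Z(m(l)) = -158858*(484 - 20)/(-456 - 20) = -158858/(-476/464) = -158858/((1/464)*(-476)) = -158858/(-119/116) = -158858*(-116/119) = 2632504/17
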